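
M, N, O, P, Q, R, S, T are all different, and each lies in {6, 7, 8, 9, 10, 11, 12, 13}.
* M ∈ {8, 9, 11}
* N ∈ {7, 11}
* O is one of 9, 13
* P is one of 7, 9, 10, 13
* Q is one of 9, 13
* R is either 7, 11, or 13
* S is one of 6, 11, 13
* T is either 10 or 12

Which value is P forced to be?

10

The 8 variables draw from only 8 values {6, 7, 8, 9, 10, 11, 12, 13}, so each is used; only S can be 6, hence S = 6.
The 7 still-open variables together cover exactly {7, 8, 9, 10, 11, 12, 13} — 7 values for 7 variables — and 8 appears only in M's list, so M = 8.
Among the 6 still-open variables, 12 fits only T (and all 6 values in {7, 9, 10, 11, 12, 13} must be used), so T = 12.
The 5 still-open variables draw from only 5 values {7, 9, 10, 11, 13}, so each is used; only P can be 10, hence P = 10.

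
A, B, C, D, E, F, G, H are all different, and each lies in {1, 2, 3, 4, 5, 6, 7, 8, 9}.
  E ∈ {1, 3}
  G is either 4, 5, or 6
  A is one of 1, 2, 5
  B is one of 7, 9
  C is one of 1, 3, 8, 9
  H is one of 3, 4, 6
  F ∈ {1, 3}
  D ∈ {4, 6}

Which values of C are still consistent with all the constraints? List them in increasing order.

E and F share exactly the 2 values {1, 3}; by pigeonhole those values go to them, so strike 1, 3 from A, C, H.
D and H between them cover only {4, 6} — a naked pair. Remove those values from G.
That leaves G = 5. Strike 5 from A.
A's domain is down to {2}, so A = 2.
No further eliminations apply; C can still be any of 8, 9.

8, 9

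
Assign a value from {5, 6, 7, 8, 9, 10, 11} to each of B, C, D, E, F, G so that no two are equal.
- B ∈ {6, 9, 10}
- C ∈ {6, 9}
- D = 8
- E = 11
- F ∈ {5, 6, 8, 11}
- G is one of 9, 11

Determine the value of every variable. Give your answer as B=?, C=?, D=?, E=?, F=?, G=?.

B=10, C=6, D=8, E=11, F=5, G=9

D must be 8 (only option left). Strike 8 from F.
E must be 11 (only option left). Remove 11 from F, G.
That leaves G = 9. So B, C can't be 9.
C has just one choice, so C = 6. Strike 6 from B, F.
F has just one choice, so F = 5.
B has just one choice, so B = 10.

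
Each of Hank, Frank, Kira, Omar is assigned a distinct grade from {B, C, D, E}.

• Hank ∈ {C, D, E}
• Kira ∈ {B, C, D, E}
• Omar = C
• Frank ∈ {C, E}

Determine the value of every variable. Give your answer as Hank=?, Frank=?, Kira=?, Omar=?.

Omar has just one choice, so Omar = C. Remove C from Hank, Frank, Kira.
Frank has just one choice, so Frank = E. Eliminate E elsewhere: Hank, Kira.
That leaves Hank = D. Remove D from Kira.
Kira has just one choice, so Kira = B.

Hank=D, Frank=E, Kira=B, Omar=C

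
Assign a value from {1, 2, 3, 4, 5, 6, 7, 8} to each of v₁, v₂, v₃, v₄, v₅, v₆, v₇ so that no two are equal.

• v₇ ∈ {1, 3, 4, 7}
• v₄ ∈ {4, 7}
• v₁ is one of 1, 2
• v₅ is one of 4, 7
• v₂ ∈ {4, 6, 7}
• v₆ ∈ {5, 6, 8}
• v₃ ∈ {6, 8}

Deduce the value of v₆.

5

v₄ and v₅ share exactly the 2 values {4, 7}; by pigeonhole those values go to them, so strike 4, 7 from v₂, v₇.
v₂'s domain is down to {6}, so v₂ = 6. Eliminate 6 elsewhere: v₃, v₆.
That leaves v₃ = 8. Strike 8 from v₆.
So v₆ = 5.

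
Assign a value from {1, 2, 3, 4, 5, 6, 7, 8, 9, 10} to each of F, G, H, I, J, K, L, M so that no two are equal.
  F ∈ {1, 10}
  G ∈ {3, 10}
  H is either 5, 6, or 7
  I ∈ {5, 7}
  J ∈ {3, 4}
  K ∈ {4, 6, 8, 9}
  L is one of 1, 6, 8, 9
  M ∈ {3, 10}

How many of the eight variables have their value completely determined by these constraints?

G and M share exactly the 2 values {3, 10}; by pigeonhole those values go to them, so strike 3, 10 from F, J.
F must be 1 (only option left). Eliminate 1 elsewhere: L.
J's domain is down to {4}, so J = 4. So K can't be 4.
Determined: F=1, J=4. The other variables each still have more than one consistent value. That makes 2.

2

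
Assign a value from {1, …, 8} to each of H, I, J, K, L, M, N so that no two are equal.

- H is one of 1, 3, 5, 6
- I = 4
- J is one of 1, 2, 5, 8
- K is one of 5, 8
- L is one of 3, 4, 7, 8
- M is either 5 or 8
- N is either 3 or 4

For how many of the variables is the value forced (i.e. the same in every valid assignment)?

I has just one choice, so I = 4. Eliminate 4 elsewhere: L, N.
That leaves N = 3. Strike 3 from H, L.
The 2 variables K and M are confined to {5, 8}, which locks those values in; drop them from H, J, L.
L has just one choice, so L = 7.
Determined: I=4, L=7, N=3. The other variables each still have more than one consistent value. That makes 3.

3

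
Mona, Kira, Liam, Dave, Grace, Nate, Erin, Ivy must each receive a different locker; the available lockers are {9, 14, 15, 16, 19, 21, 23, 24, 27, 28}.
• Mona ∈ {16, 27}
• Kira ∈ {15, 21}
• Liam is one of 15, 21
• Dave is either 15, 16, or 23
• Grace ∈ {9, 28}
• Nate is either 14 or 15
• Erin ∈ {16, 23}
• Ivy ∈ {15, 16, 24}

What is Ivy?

24

Kira and Liam between them cover only {15, 21} — a naked pair. Remove those values from Dave, Nate, Ivy.
Nate has just one choice, so Nate = 14.
The 2 variables Dave and Erin are confined to {16, 23}, which locks those values in; drop them from Mona, Ivy.
So Ivy = 24.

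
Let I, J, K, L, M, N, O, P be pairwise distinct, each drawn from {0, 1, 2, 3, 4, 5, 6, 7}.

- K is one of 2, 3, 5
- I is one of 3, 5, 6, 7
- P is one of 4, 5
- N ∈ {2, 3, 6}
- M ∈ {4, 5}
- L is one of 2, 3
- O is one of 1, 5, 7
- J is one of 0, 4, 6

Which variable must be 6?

The 8 variables draw from only 8 values {0, 1, 2, 3, 4, 5, 6, 7}, so each is used; only J can be 0, hence J = 0.
The 7 still-open variables together cover exactly {1, 2, 3, 4, 5, 6, 7} — 7 values for 7 variables — and 1 appears only in O's list, so O = 1.
The 6 still-open variables draw from only 6 values {2, 3, 4, 5, 6, 7}, so each is used; only I can be 7, hence I = 7.
Among the 5 still-open variables, 6 fits only N (and all 5 values in {2, 3, 4, 5, 6} must be used), so N = 6.

N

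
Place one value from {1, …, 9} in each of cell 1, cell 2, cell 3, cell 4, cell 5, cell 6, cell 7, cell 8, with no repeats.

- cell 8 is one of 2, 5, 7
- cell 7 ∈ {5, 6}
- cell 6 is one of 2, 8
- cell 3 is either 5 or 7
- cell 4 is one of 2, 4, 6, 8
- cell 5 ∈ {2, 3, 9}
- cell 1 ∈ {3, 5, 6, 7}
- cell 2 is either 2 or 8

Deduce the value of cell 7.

The 8 variables together cover exactly {2, 3, 4, 5, 6, 7, 8, 9} — 8 values for 8 variables — and 4 appears only in cell 4's list, so cell 4 = 4.
The 7 still-open variables together cover exactly {2, 3, 5, 6, 7, 8, 9} — 7 values for 7 variables — and 9 appears only in cell 5's list, so cell 5 = 9.
The 6 still-open variables together cover exactly {2, 3, 5, 6, 7, 8} — 6 values for 6 variables — and 3 appears only in cell 1's list, so cell 1 = 3.
Among the 5 still-open variables, 6 fits only cell 7 (and all 5 values in {2, 5, 6, 7, 8} must be used), so cell 7 = 6.

6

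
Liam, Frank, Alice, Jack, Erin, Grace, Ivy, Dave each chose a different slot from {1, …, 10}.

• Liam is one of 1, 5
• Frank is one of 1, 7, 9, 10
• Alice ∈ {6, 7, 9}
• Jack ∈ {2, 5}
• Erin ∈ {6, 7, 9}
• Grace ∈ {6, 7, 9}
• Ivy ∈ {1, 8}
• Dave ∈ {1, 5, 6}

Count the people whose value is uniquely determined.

The 8 variables together cover exactly {1, 2, 5, 6, 7, 8, 9, 10} — 8 values for 8 variables — and 2 appears only in Jack's list, so Jack = 2.
The 7 still-open variables draw from only 7 values {1, 5, 6, 7, 8, 9, 10}, so each is used; only Ivy can be 8, hence Ivy = 8.
Among the 6 still-open variables, 10 fits only Frank (and all 6 values in {1, 5, 6, 7, 9, 10} must be used), so Frank = 10.
Alice, Erin, Grace between them cover only {6, 7, 9} — a naked triple. Remove those values from Dave.
Determined: Frank=10, Jack=2, Ivy=8. The other people each still have more than one consistent value. That makes 3.

3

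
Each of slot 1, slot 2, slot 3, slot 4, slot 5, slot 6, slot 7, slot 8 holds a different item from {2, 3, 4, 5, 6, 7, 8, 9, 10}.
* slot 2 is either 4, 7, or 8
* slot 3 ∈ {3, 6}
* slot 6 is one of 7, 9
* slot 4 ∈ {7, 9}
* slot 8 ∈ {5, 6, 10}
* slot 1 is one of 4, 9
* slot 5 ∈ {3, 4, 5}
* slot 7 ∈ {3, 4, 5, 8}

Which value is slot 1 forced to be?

The 8 variables draw from only 8 values {3, 4, 5, 6, 7, 8, 9, 10}, so each is used; only slot 8 can be 10, hence slot 8 = 10.
The 7 still-open variables together cover exactly {3, 4, 5, 6, 7, 8, 9} — 7 values for 7 variables — and 6 appears only in slot 3's list, so slot 3 = 6.
slot 4 and slot 6 share exactly the 2 values {7, 9}; by pigeonhole those values go to them, so strike 7, 9 from slot 1, slot 2.
So slot 1 = 4.

4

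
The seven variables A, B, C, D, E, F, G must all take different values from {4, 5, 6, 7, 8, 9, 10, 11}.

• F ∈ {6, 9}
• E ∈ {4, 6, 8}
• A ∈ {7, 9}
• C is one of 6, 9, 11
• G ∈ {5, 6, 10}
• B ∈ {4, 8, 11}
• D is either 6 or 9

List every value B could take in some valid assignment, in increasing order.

The 2 variables D and F are confined to {6, 9}, which locks those values in; drop them from A, C, E, G.
A's domain is down to {7}, so A = 7.
C has just one choice, so C = 11. Eliminate 11 elsewhere: B.
No further eliminations apply; B can still be any of 4, 8.

4, 8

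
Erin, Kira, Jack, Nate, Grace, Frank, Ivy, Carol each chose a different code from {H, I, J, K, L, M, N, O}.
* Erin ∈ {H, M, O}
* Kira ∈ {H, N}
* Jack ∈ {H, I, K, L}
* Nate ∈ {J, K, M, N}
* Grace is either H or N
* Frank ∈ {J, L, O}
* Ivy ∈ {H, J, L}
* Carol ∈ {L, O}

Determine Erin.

M

Among the 8 variables, I fits only Jack (and all 8 values in {H, I, J, K, L, M, N, O} must be used), so Jack = I.
The 7 still-open variables draw from only 7 values {H, J, K, L, M, N, O}, so each is used; only Nate can be K, hence Nate = K.
The 6 still-open variables draw from only 6 values {H, J, L, M, N, O}, so each is used; only Erin can be M, hence Erin = M.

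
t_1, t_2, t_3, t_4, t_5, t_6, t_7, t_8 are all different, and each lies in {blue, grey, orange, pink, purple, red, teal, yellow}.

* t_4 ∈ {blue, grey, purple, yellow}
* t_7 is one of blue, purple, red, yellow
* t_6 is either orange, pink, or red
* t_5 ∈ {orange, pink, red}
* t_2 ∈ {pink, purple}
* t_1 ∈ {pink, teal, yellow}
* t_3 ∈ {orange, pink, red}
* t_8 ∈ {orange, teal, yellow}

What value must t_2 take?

The 8 variables draw from only 8 values {blue, grey, orange, pink, purple, red, teal, yellow}, so each is used; only t_4 can be grey, hence t_4 = grey.
The 7 still-open variables together cover exactly {blue, orange, pink, purple, red, teal, yellow} — 7 values for 7 variables — and blue appears only in t_7's list, so t_7 = blue.
Among the 6 still-open variables, purple fits only t_2 (and all 6 values in {orange, pink, purple, red, teal, yellow} must be used), so t_2 = purple.

purple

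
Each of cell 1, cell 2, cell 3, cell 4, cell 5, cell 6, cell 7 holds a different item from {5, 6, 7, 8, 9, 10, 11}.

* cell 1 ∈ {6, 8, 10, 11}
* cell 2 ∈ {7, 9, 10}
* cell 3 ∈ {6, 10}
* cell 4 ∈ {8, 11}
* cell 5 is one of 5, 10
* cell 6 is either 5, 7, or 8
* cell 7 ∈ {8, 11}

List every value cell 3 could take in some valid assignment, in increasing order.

The 7 variables draw from only 7 values {5, 6, 7, 8, 9, 10, 11}, so each is used; only cell 2 can be 9, hence cell 2 = 9.
Among the 6 still-open variables, 7 fits only cell 6 (and all 6 values in {5, 6, 7, 8, 10, 11} must be used), so cell 6 = 7.
The 5 still-open variables draw from only 5 values {5, 6, 8, 10, 11}, so each is used; only cell 5 can be 5, hence cell 5 = 5.
cell 4 and cell 7 share exactly the 2 values {8, 11}; by pigeonhole those values go to them, so strike 8, 11 from cell 1.
No further eliminations apply; cell 3 can still be any of 6, 10.

6, 10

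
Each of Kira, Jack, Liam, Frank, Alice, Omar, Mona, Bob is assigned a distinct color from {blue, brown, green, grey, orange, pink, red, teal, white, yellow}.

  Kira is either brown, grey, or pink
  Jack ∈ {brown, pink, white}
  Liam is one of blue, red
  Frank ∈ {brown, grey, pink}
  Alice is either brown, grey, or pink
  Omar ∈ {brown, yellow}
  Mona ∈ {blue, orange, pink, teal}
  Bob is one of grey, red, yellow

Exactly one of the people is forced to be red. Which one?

The 3 variables Kira, Frank, Alice are confined to {brown, grey, pink}, which locks those values in; drop them from Jack, Omar, Mona, Bob.
Jack has just one choice, so Jack = white.
Omar has just one choice, so Omar = yellow. So Bob can't be yellow.
So red goes to Bob.

Bob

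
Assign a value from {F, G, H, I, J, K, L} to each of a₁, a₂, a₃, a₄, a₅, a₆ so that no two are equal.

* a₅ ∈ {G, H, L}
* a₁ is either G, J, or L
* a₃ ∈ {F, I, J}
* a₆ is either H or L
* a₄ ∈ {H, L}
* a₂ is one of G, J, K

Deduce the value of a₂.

K

a₄ and a₆ share exactly the 2 values {H, L}; by pigeonhole those values go to them, so strike H, L from a₁, a₅.
a₅ must be G (only option left). Eliminate G elsewhere: a₁, a₂.
a₁ has just one choice, so a₁ = J. Eliminate J elsewhere: a₂, a₃.
So a₂ = K.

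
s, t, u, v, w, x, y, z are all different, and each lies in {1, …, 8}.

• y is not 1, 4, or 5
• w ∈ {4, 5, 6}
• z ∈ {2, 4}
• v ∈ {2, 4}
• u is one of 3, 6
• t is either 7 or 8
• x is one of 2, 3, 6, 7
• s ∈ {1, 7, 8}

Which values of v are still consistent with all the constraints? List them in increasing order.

2, 4

Among the 8 variables, 1 fits only s (and all 8 values in {1, 2, 3, 4, 5, 6, 7, 8} must be used), so s = 1.
Among the 7 still-open variables, 5 fits only w (and all 7 values in {2, 3, 4, 5, 6, 7, 8} must be used), so w = 5.
v and z share exactly the 2 values {2, 4}; by pigeonhole those values go to them, so strike 2, 4 from x, y.
No further eliminations apply; v can still be any of 2, 4.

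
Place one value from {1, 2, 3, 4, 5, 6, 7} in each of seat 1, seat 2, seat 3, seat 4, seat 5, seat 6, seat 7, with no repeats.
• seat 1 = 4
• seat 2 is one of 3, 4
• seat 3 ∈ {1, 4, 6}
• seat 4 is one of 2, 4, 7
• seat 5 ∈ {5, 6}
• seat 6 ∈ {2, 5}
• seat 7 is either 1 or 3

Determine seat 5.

seat 1's domain is down to {4}, so seat 1 = 4. Strike 4 from seat 2, seat 3, seat 4.
seat 2 must be 3 (only option left). Strike 3 from seat 7.
seat 7 must be 1 (only option left). Eliminate 1 elsewhere: seat 3.
seat 3 has just one choice, so seat 3 = 6. Eliminate 6 elsewhere: seat 5.
So seat 5 = 5.

5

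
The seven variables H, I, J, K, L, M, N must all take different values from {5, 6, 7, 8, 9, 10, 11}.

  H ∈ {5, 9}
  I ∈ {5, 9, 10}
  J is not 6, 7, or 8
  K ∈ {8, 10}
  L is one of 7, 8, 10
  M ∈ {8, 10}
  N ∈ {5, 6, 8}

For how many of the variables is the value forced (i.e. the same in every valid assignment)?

3

The 7 variables together cover exactly {5, 6, 7, 8, 9, 10, 11} — 7 values for 7 variables — and 6 appears only in N's list, so N = 6.
The 6 still-open variables draw from only 6 values {5, 7, 8, 9, 10, 11}, so each is used; only L can be 7, hence L = 7.
The 5 still-open variables together cover exactly {5, 8, 9, 10, 11} — 5 values for 5 variables — and 11 appears only in J's list, so J = 11.
K and M share exactly the 2 values {8, 10}; by pigeonhole those values go to them, so strike 8, 10 from I.
Determined: J=11, L=7, N=6. The other variables each still have more than one consistent value. That makes 3.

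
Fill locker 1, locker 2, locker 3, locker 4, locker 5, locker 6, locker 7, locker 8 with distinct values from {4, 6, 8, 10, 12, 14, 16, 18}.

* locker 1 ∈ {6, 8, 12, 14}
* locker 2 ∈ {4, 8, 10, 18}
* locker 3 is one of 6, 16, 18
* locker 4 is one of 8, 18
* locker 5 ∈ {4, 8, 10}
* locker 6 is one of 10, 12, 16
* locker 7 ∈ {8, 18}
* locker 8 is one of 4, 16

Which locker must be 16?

The 8 variables draw from only 8 values {4, 6, 8, 10, 12, 14, 16, 18}, so each is used; only locker 1 can be 14, hence locker 1 = 14.
The 7 still-open variables draw from only 7 values {4, 6, 8, 10, 12, 16, 18}, so each is used; only locker 3 can be 6, hence locker 3 = 6.
The 6 still-open variables draw from only 6 values {4, 8, 10, 12, 16, 18}, so each is used; only locker 6 can be 12, hence locker 6 = 12.
The 5 still-open variables together cover exactly {4, 8, 10, 16, 18} — 5 values for 5 variables — and 16 appears only in locker 8's list, so locker 8 = 16.

locker 8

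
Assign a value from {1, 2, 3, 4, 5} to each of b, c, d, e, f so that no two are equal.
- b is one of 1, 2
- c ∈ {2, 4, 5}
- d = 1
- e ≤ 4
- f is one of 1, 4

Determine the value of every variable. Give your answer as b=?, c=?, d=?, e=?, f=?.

d's domain is down to {1}, so d = 1. So b, e, f can't be 1.
f has just one choice, so f = 4. So c, e can't be 4.
b's domain is down to {2}, so b = 2. Eliminate 2 elsewhere: c, e.
c must be 5 (only option left).
That leaves e = 3.

b=2, c=5, d=1, e=3, f=4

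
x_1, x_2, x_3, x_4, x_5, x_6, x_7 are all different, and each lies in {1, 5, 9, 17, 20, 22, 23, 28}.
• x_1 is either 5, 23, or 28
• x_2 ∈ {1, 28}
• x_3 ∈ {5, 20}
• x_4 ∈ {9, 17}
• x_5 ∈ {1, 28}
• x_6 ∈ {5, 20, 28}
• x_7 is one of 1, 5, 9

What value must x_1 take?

23

Among the 7 variables, 17 fits only x_4 (and all 7 values in {1, 5, 9, 17, 20, 23, 28} must be used), so x_4 = 17.
Among the 6 still-open variables, 9 fits only x_7 (and all 6 values in {1, 5, 9, 20, 23, 28} must be used), so x_7 = 9.
The 5 still-open variables draw from only 5 values {1, 5, 20, 23, 28}, so each is used; only x_1 can be 23, hence x_1 = 23.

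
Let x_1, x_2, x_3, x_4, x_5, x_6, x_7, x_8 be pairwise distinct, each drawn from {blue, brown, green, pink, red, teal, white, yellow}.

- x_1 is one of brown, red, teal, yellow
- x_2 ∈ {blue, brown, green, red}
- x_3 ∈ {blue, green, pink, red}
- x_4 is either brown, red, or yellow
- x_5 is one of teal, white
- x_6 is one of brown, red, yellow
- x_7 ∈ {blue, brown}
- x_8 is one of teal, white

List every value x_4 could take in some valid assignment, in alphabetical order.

The 8 variables together cover exactly {blue, brown, green, pink, red, teal, white, yellow} — 8 values for 8 variables — and pink appears only in x_3's list, so x_3 = pink.
The 7 still-open variables draw from only 7 values {blue, brown, green, red, teal, white, yellow}, so each is used; only x_2 can be green, hence x_2 = green.
The 6 still-open variables together cover exactly {blue, brown, red, teal, white, yellow} — 6 values for 6 variables — and blue appears only in x_7's list, so x_7 = blue.
x_5 and x_8 share exactly the 2 values {teal, white}; by pigeonhole those values go to them, so strike teal, white from x_1.
No further eliminations apply; x_4 can still be any of brown, red, yellow.

brown, red, yellow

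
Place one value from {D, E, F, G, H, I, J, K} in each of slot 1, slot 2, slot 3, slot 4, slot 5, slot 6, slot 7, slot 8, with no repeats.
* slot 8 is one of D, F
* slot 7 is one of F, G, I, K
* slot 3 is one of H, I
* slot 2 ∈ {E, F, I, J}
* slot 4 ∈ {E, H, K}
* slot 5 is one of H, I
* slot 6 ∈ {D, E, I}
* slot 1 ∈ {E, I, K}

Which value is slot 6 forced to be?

The 8 variables together cover exactly {D, E, F, G, H, I, J, K} — 8 values for 8 variables — and G appears only in slot 7's list, so slot 7 = G.
Among the 7 still-open variables, J fits only slot 2 (and all 7 values in {D, E, F, H, I, J, K} must be used), so slot 2 = J.
Among the 6 still-open variables, F fits only slot 8 (and all 6 values in {D, E, F, H, I, K} must be used), so slot 8 = F.
The 5 still-open variables draw from only 5 values {D, E, H, I, K}, so each is used; only slot 6 can be D, hence slot 6 = D.

D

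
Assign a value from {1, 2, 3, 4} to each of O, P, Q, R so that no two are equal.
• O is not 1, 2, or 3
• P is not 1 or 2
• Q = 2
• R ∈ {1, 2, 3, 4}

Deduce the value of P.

3

O must be 4 (only option left). Strike 4 from P, R.
So P = 3.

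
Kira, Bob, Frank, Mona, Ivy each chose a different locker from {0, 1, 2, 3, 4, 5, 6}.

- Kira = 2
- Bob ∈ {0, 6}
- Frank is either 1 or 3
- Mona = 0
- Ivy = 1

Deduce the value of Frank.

3

Kira's domain is down to {2}, so Kira = 2.
Mona must be 0 (only option left). Eliminate 0 elsewhere: Bob.
Ivy's domain is down to {1}, so Ivy = 1. Strike 1 from Frank.
So Frank = 3.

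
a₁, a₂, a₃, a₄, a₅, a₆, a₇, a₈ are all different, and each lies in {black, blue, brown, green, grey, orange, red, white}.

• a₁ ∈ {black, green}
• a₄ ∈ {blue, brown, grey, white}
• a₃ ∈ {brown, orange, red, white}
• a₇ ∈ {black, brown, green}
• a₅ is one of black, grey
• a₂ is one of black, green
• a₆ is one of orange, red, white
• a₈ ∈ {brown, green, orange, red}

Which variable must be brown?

a₇

The 8 variables together cover exactly {black, blue, brown, green, grey, orange, red, white} — 8 values for 8 variables — and blue appears only in a₄'s list, so a₄ = blue.
The 7 still-open variables draw from only 7 values {black, brown, green, grey, orange, red, white}, so each is used; only a₅ can be grey, hence a₅ = grey.
a₁ and a₂ between them cover only {black, green} — a naked pair. Remove those values from a₇, a₈.
So brown goes to a₇.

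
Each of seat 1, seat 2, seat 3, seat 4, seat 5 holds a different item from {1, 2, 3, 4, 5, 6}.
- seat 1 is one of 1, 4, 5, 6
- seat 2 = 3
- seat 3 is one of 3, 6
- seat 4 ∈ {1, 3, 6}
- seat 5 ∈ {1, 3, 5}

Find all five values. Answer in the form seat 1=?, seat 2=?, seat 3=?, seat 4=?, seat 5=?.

seat 2 has just one choice, so seat 2 = 3. Strike 3 from seat 3, seat 4, seat 5.
That leaves seat 3 = 6. Strike 6 from seat 1, seat 4.
seat 4's domain is down to {1}, so seat 4 = 1. Strike 1 from seat 1, seat 5.
That leaves seat 5 = 5. So seat 1 can't be 5.
seat 1's domain is down to {4}, so seat 1 = 4.

seat 1=4, seat 2=3, seat 3=6, seat 4=1, seat 5=5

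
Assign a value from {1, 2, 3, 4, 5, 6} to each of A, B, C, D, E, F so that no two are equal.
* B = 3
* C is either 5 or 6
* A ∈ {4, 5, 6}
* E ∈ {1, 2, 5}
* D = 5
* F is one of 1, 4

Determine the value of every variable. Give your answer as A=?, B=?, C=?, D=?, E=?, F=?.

A=4, B=3, C=6, D=5, E=2, F=1

B has just one choice, so B = 3.
D must be 5 (only option left). Remove 5 from A, C, E.
C's domain is down to {6}, so C = 6. Eliminate 6 elsewhere: A.
A's domain is down to {4}, so A = 4. Strike 4 from F.
F has just one choice, so F = 1. Eliminate 1 elsewhere: E.
E must be 2 (only option left).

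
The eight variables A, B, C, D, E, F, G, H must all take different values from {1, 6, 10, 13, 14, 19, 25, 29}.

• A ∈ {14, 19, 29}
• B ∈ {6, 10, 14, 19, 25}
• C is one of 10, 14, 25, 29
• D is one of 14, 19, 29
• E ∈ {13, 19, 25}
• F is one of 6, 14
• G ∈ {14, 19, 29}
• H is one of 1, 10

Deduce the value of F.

The 8 variables together cover exactly {1, 6, 10, 13, 14, 19, 25, 29} — 8 values for 8 variables — and 1 appears only in H's list, so H = 1.
Among the 7 still-open variables, 13 fits only E (and all 7 values in {6, 10, 13, 14, 19, 25, 29} must be used), so E = 13.
A, D, G share exactly the 3 values {14, 19, 29}; by pigeonhole those values go to them, so strike 14, 19, 29 from B, C, F.
So F = 6.

6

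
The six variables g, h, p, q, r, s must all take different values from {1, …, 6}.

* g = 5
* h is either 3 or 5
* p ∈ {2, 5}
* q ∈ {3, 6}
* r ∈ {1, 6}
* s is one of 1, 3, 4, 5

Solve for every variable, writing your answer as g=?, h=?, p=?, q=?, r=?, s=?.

g's domain is down to {5}, so g = 5. Strike 5 from h, p, s.
h's domain is down to {3}, so h = 3. Eliminate 3 elsewhere: q, s.
p must be 2 (only option left).
q must be 6 (only option left). So r can't be 6.
r must be 1 (only option left). Strike 1 from s.
s must be 4 (only option left).

g=5, h=3, p=2, q=6, r=1, s=4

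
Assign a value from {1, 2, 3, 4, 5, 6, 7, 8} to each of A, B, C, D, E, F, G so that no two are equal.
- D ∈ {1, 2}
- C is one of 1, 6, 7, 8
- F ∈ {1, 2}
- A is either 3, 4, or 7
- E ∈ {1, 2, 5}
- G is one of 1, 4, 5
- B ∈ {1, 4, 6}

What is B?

D and F between them cover only {1, 2} — a naked pair. Remove those values from B, C, E, G.
E must be 5 (only option left). Eliminate 5 elsewhere: G.
That leaves G = 4. Strike 4 from A, B.
So B = 6.

6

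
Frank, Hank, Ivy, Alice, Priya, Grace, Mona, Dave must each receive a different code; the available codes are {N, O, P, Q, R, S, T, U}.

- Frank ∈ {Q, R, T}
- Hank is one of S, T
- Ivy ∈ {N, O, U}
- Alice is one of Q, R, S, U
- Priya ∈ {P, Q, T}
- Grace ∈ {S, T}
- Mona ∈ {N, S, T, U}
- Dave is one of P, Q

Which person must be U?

Alice

Among the 8 variables, O fits only Ivy (and all 8 values in {N, O, P, Q, R, S, T, U} must be used), so Ivy = O.
The 7 still-open variables draw from only 7 values {N, P, Q, R, S, T, U}, so each is used; only Mona can be N, hence Mona = N.
The 6 still-open variables together cover exactly {P, Q, R, S, T, U} — 6 values for 6 variables — and U appears only in Alice's list, so Alice = U.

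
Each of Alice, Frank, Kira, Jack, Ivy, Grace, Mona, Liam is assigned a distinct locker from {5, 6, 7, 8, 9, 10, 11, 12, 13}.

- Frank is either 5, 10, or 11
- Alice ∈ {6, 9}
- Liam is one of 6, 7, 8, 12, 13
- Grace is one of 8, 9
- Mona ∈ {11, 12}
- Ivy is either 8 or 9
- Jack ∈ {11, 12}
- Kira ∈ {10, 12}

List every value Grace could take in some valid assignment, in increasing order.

The 2 variables Jack and Mona are confined to {11, 12}, which locks those values in; drop them from Frank, Kira, Liam.
Kira's domain is down to {10}, so Kira = 10. Remove 10 from Frank.
Frank must be 5 (only option left).
Ivy and Grace share exactly the 2 values {8, 9}; by pigeonhole those values go to them, so strike 8, 9 from Alice, Liam.
Alice must be 6 (only option left). Eliminate 6 elsewhere: Liam.
No further eliminations apply; Grace can still be any of 8, 9.

8, 9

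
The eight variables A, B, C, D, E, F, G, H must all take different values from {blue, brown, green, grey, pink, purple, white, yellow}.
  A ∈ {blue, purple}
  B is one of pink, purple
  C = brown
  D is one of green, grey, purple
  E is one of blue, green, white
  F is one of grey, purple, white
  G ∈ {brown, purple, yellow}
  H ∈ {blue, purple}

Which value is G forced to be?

yellow

C has just one choice, so C = brown. So G can't be brown.
Among the 7 still-open variables, pink fits only B (and all 7 values in {blue, green, grey, pink, purple, white, yellow} must be used), so B = pink.
Among the 6 still-open variables, yellow fits only G (and all 6 values in {blue, green, grey, purple, white, yellow} must be used), so G = yellow.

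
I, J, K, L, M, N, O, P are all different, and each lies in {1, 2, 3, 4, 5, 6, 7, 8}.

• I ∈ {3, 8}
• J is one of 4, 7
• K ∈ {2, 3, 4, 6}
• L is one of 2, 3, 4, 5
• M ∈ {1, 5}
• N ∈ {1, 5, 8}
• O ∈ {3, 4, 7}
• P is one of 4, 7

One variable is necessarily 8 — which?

Among the 8 variables, 6 fits only K (and all 8 values in {1, 2, 3, 4, 5, 6, 7, 8} must be used), so K = 6.
The 7 still-open variables draw from only 7 values {1, 2, 3, 4, 5, 7, 8}, so each is used; only L can be 2, hence L = 2.
J and P between them cover only {4, 7} — a naked pair. Remove those values from O.
That leaves O = 3. Strike 3 from I.
So 8 goes to I.

I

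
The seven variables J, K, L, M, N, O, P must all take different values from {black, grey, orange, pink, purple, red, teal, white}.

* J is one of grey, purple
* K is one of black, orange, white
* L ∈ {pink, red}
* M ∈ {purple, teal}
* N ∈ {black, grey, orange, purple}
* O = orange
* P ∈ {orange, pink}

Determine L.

red

O has just one choice, so O = orange. Strike orange from K, N, P.
P has just one choice, so P = pink. Eliminate pink elsewhere: L.
So L = red.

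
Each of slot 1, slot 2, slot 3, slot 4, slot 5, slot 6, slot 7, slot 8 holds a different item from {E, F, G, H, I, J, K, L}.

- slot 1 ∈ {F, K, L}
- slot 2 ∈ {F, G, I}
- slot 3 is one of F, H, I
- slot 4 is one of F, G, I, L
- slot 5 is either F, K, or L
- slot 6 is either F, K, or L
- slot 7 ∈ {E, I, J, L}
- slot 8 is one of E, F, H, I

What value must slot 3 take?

H

Among the 8 variables, J fits only slot 7 (and all 8 values in {E, F, G, H, I, J, K, L} must be used), so slot 7 = J.
The 7 still-open variables draw from only 7 values {E, F, G, H, I, K, L}, so each is used; only slot 8 can be E, hence slot 8 = E.
The 6 still-open variables draw from only 6 values {F, G, H, I, K, L}, so each is used; only slot 3 can be H, hence slot 3 = H.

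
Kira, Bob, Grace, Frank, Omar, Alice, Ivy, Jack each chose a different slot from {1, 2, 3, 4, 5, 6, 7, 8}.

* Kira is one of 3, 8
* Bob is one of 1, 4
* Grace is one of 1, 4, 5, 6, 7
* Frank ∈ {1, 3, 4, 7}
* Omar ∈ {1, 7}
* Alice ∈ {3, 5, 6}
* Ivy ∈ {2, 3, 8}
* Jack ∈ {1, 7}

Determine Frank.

3

The 8 variables draw from only 8 values {1, 2, 3, 4, 5, 6, 7, 8}, so each is used; only Ivy can be 2, hence Ivy = 2.
The 7 still-open variables draw from only 7 values {1, 3, 4, 5, 6, 7, 8}, so each is used; only Kira can be 8, hence Kira = 8.
Omar and Jack between them cover only {1, 7} — a naked pair. Remove those values from Bob, Grace, Frank.
Bob must be 4 (only option left). So Grace, Frank can't be 4.
So Frank = 3.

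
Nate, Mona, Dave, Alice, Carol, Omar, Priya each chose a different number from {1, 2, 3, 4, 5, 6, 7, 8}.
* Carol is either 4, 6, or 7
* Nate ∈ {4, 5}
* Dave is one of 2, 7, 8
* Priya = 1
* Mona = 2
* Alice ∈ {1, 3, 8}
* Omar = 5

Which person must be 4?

Mona must be 2 (only option left). Remove 2 from Dave.
That leaves Omar = 5. Strike 5 from Nate.
So 4 goes to Nate.

Nate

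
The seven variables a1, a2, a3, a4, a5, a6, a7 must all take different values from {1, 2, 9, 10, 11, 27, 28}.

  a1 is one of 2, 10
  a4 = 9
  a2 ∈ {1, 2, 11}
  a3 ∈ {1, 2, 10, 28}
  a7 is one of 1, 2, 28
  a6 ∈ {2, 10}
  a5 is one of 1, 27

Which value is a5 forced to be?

a4 must be 9 (only option left).
The 6 still-open variables draw from only 6 values {1, 2, 10, 11, 27, 28}, so each is used; only a2 can be 11, hence a2 = 11.
Among the 5 still-open variables, 27 fits only a5 (and all 5 values in {1, 2, 10, 27, 28} must be used), so a5 = 27.

27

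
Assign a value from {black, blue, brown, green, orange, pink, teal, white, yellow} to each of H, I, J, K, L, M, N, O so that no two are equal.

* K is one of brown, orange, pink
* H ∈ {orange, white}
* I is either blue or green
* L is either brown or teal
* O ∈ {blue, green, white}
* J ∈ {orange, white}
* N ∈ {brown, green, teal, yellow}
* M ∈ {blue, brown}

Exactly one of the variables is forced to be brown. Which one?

M

Among the 8 variables, pink fits only K (and all 8 values in {blue, brown, green, orange, pink, teal, white, yellow} must be used), so K = pink.
Among the 7 still-open variables, yellow fits only N (and all 7 values in {blue, brown, green, orange, teal, white, yellow} must be used), so N = yellow.
Among the 6 still-open variables, teal fits only L (and all 6 values in {blue, brown, green, orange, teal, white} must be used), so L = teal.
The 5 still-open variables together cover exactly {blue, brown, green, orange, white} — 5 values for 5 variables — and brown appears only in M's list, so M = brown.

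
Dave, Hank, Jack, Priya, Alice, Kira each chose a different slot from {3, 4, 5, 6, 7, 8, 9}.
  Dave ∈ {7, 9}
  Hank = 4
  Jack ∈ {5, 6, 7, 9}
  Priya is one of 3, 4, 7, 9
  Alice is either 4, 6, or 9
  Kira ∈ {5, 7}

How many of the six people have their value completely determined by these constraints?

2

Hank must be 4 (only option left). Strike 4 from Priya, Alice.
Among the 5 still-open variables, 3 fits only Priya (and all 5 values in {3, 5, 6, 7, 9} must be used), so Priya = 3.
Determined: Hank=4, Priya=3. The other people each still have more than one consistent value. That makes 2.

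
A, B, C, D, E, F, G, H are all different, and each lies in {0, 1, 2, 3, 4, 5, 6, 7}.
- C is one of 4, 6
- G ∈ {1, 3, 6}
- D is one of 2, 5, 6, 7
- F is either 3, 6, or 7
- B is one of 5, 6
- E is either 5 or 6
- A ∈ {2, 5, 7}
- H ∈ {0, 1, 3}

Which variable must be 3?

F

Among the 8 variables, 0 fits only H (and all 8 values in {0, 1, 2, 3, 4, 5, 6, 7} must be used), so H = 0.
The 7 still-open variables together cover exactly {1, 2, 3, 4, 5, 6, 7} — 7 values for 7 variables — and 1 appears only in G's list, so G = 1.
Among the 6 still-open variables, 3 fits only F (and all 6 values in {2, 3, 4, 5, 6, 7} must be used), so F = 3.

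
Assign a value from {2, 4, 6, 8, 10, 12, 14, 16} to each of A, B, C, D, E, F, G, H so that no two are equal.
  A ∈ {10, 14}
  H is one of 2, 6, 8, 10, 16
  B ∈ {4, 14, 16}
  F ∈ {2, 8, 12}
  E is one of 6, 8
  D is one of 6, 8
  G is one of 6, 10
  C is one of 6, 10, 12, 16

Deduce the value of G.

10

The 8 variables draw from only 8 values {2, 4, 6, 8, 10, 12, 14, 16}, so each is used; only B can be 4, hence B = 4.
The 7 still-open variables draw from only 7 values {2, 6, 8, 10, 12, 14, 16}, so each is used; only A can be 14, hence A = 14.
The 2 variables D and E are confined to {6, 8}, which locks those values in; drop them from C, F, G, H.
So G = 10.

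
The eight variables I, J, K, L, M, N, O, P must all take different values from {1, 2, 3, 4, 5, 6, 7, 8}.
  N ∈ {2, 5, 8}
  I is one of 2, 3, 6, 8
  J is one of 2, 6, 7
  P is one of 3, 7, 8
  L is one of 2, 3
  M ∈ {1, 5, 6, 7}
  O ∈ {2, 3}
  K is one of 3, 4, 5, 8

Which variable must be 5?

The 8 variables together cover exactly {1, 2, 3, 4, 5, 6, 7, 8} — 8 values for 8 variables — and 1 appears only in M's list, so M = 1.
Among the 7 still-open variables, 4 fits only K (and all 7 values in {2, 3, 4, 5, 6, 7, 8} must be used), so K = 4.
The 6 still-open variables draw from only 6 values {2, 3, 5, 6, 7, 8}, so each is used; only N can be 5, hence N = 5.

N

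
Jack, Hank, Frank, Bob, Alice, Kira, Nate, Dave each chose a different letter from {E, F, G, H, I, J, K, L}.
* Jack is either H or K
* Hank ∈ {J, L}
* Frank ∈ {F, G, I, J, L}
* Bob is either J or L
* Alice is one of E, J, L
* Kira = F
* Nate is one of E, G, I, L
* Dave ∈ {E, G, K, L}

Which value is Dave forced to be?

K

Kira has just one choice, so Kira = F. Eliminate F elsewhere: Frank.
The 7 still-open variables together cover exactly {E, G, H, I, J, K, L} — 7 values for 7 variables — and H appears only in Jack's list, so Jack = H.
The 6 still-open variables together cover exactly {E, G, I, J, K, L} — 6 values for 6 variables — and K appears only in Dave's list, so Dave = K.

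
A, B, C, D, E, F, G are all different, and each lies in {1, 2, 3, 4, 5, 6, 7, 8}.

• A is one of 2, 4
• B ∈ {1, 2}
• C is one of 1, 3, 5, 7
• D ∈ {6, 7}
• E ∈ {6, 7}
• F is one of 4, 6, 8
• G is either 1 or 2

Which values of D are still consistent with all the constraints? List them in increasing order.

6, 7

B and G between them cover only {1, 2} — a naked pair. Remove those values from A, C.
A's domain is down to {4}, so A = 4. Remove 4 from F.
D and E share exactly the 2 values {6, 7}; by pigeonhole those values go to them, so strike 6, 7 from C, F.
F must be 8 (only option left).
No further eliminations apply; D can still be any of 6, 7.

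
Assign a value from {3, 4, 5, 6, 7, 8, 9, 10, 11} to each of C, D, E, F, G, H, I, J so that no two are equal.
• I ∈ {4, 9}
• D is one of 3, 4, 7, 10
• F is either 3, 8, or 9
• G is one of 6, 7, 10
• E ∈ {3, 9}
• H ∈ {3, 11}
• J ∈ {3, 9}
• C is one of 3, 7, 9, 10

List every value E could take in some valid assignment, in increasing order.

The 8 variables draw from only 8 values {3, 4, 6, 7, 8, 9, 10, 11}, so each is used; only G can be 6, hence G = 6.
The 7 still-open variables draw from only 7 values {3, 4, 7, 8, 9, 10, 11}, so each is used; only F can be 8, hence F = 8.
The 6 still-open variables together cover exactly {3, 4, 7, 9, 10, 11} — 6 values for 6 variables — and 11 appears only in H's list, so H = 11.
E and J between them cover only {3, 9} — a naked pair. Remove those values from C, D, I.
I has just one choice, so I = 4. So D can't be 4.
No further eliminations apply; E can still be any of 3, 9.

3, 9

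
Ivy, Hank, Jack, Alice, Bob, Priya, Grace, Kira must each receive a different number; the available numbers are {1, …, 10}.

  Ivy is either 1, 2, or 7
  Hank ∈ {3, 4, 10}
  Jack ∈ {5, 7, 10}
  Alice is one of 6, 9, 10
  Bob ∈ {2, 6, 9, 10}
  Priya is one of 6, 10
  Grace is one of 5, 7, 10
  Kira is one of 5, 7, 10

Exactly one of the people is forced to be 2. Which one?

Jack, Grace, Kira between them cover only {5, 7, 10} — a naked triple. Remove those values from Ivy, Hank, Alice, Bob, Priya.
Priya's domain is down to {6}, so Priya = 6. Remove 6 from Alice, Bob.
Alice has just one choice, so Alice = 9. So Bob can't be 9.
So 2 goes to Bob.

Bob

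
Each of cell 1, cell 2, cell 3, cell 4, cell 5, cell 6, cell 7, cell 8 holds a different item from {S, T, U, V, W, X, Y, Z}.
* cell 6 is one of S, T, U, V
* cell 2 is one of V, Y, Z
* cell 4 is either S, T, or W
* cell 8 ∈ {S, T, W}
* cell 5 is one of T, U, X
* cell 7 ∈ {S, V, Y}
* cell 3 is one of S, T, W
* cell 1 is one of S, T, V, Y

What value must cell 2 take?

Z

The 8 variables together cover exactly {S, T, U, V, W, X, Y, Z} — 8 values for 8 variables — and X appears only in cell 5's list, so cell 5 = X.
Among the 7 still-open variables, U fits only cell 6 (and all 7 values in {S, T, U, V, W, Y, Z} must be used), so cell 6 = U.
The 6 still-open variables together cover exactly {S, T, V, W, Y, Z} — 6 values for 6 variables — and Z appears only in cell 2's list, so cell 2 = Z.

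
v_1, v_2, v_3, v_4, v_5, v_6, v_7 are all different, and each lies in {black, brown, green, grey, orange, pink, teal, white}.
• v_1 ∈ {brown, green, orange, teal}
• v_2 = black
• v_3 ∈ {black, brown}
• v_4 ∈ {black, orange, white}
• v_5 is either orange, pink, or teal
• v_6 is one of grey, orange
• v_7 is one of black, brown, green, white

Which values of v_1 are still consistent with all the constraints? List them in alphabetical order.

v_2 has just one choice, so v_2 = black. Eliminate black elsewhere: v_3, v_4, v_7.
v_3 must be brown (only option left). Eliminate brown elsewhere: v_1, v_7.
No further eliminations apply; v_1 can still be any of green, orange, teal.

green, orange, teal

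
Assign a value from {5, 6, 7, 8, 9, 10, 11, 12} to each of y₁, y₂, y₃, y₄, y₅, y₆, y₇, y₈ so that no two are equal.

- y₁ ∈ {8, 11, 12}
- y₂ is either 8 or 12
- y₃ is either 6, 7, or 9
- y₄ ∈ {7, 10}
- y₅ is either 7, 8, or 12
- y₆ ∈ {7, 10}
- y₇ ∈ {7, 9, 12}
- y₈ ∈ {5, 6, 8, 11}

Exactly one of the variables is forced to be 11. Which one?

y₁

The 8 variables draw from only 8 values {5, 6, 7, 8, 9, 10, 11, 12}, so each is used; only y₈ can be 5, hence y₈ = 5.
Among the 7 still-open variables, 6 fits only y₃ (and all 7 values in {6, 7, 8, 9, 10, 11, 12} must be used), so y₃ = 6.
The 6 still-open variables together cover exactly {7, 8, 9, 10, 11, 12} — 6 values for 6 variables — and 9 appears only in y₇'s list, so y₇ = 9.
The 5 still-open variables draw from only 5 values {7, 8, 10, 11, 12}, so each is used; only y₁ can be 11, hence y₁ = 11.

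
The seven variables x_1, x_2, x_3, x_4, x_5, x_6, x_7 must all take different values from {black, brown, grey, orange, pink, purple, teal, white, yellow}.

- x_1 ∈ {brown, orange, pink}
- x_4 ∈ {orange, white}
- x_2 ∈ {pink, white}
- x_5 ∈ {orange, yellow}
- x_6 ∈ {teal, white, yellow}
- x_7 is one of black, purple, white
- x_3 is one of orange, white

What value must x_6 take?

teal

x_3 and x_4 share exactly the 2 values {orange, white}; by pigeonhole those values go to them, so strike orange, white from x_1, x_2, x_5, x_6, x_7.
That leaves x_2 = pink. Eliminate pink elsewhere: x_1.
x_5's domain is down to {yellow}, so x_5 = yellow. So x_6 can't be yellow.
So x_6 = teal.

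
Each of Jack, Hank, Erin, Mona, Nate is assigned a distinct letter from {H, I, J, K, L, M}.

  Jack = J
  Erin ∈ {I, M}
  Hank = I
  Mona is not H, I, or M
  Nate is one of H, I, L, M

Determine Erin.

Jack has just one choice, so Jack = J. Eliminate J elsewhere: Mona.
Hank must be I (only option left). Strike I from Erin, Nate.
So Erin = M.

M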